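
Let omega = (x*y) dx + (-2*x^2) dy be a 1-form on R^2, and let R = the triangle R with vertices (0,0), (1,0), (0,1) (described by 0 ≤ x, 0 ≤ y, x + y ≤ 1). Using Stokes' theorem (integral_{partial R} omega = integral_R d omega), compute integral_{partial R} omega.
integral_(partial R) omega = -5/6

Stokes: integral_partial_R omega = integral_R d omega with d omega = (∂Q/∂x - ∂P/∂y) dx ∧ dy.
  ∂Q/∂x = -4*x
  ∂P/∂y = x
  integrand = ∂Q/∂x - ∂P/∂y = -5*x.
Integrating over R: integral_0^1 integral_0^{1-x} (-5*x) dy dx = -5/6.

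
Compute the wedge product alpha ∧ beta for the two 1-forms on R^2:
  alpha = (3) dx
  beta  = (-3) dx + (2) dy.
alpha ∧ beta = (6) dx ∧ dy

Distribute the wedge, using dx_i ∧ dx_j = -dx_j ∧ dx_i and dx_i ∧ dx_i = 0. For each pair (i, j) with i < j, the coefficient of dx_i ∧ dx_j in alpha ∧ beta is (alpha_i * beta_j - alpha_j * beta_i). Collecting: alpha ∧ beta = (6) dx ∧ dy.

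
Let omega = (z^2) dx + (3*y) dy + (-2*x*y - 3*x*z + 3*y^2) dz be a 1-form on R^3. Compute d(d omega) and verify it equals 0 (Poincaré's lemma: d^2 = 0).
d(d omega) = 0

Step 1: d omega = sum_{i<j} (∂f_j/∂x_i - ∂f_i/∂x_j) dx_i ∧ dx_j:
  coeff of dx ∧ dy: 0
  coeff of dx ∧ dz: -2*y - 5*z
  coeff of dy ∧ dz: -2*x + 6*y
Step 2: Apply d again to each 2-form coefficient. The only possible 3-form in R^3 is dx ∧ dy ∧ dz, with coefficient
  ∂(coeff of dy∧dz)/∂x - ∂(coeff of dx∧dz)/∂y + ∂(coeff of dx∧dy)/∂z
  = ∂/∂x (-2*x + 6*y) - ∂/∂y (-2*y - 5*z) + ∂/∂z (0).
Each of these terms simplifies to sums of mixed partials that cancel in pairs. The result is 0 (by equality of mixed partials for smooth functions — Schwarz / Clairaut).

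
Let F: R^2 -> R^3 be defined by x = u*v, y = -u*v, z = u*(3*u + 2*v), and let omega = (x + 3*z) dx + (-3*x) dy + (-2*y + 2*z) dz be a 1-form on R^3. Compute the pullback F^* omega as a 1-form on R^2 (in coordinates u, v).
F^* omega = (u*(36*u^2 + 57*u*v + 22*v^2)) du + (u^2*(21*u + 22*v)) dv

Using F^*(f dg) = (f ∘ F) d(g ∘ F), substitute each coordinate x_i by F_i(u, v) in f_i, and replace dx_i by d F_i = (∂F_i/∂u) du + (∂F_i/∂v) dv.
  For the x component: f_1(F) = u*(9*u + 7*v); d F_1 = (v) du + (u) dv
  For the y component: f_2(F) = -3*u*v; d F_2 = (-v) du + (-u) dv
  For the z component: f_3(F) = 6*u*(u + v); d F_3 = (6*u + 2*v) du + (2*u) dv
Combining and collecting du, dv coefficients:
  coeff of du: u*(36*u^2 + 57*u*v + 22*v^2)
  coeff of dv: u^2*(21*u + 22*v)
F^* omega = (u*(36*u^2 + 57*u*v + 22*v^2)) du + (u^2*(21*u + 22*v)) dv.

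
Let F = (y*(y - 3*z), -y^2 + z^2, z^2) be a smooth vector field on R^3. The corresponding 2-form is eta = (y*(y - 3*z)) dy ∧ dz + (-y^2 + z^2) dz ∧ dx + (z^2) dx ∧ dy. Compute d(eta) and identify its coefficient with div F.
d(eta) = (-2*y + 2*z) dx ∧ dy ∧ dz; div F = -2*y + 2*z

For a 2-form in R^3 of the form above, applying d gives a 3-form with coefficient ∂P/∂x + ∂Q/∂y + ∂R/∂z:
  ∂P/∂x = 0
  ∂Q/∂y = -2*y
  ∂R/∂z = 2*z
Sum = -2*y + 2*z, which is exactly div F.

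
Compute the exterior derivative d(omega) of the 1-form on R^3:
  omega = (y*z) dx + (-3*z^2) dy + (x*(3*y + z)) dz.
d(omega) = (-z) dx ∧ dy + (2*y + z) dx ∧ dz + (3*x + 6*z) dy ∧ dz

For a 1-form omega = sum_i f_i dx_i, the exterior derivative is
  d(omega) = sum_{i < j} (∂f_j/∂x_i - ∂f_i/∂x_j) dx_i ∧ dx_j.
  coefficient of dx ∧ dy: ∂f_2/∂x - ∂f_1/∂y = ∂(-3*z^2)/∂x - ∂(y*z)/∂y = -z
  coefficient of dx ∧ dz: ∂f_3/∂x - ∂f_1/∂z = ∂(x*(3*y + z))/∂x - ∂(y*z)/∂z = 2*y + z
  coefficient of dy ∧ dz: ∂f_3/∂y - ∂f_2/∂z = ∂(x*(3*y + z))/∂y - ∂(-3*z^2)/∂z = 3*x + 6*z
Assembling: d(omega) = (-z) dx ∧ dy + (2*y + z) dx ∧ dz + (3*x + 6*z) dy ∧ dz.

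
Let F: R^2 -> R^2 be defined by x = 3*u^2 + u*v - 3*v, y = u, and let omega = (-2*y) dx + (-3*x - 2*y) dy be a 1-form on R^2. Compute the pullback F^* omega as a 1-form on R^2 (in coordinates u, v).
F^* omega = (-21*u^2 - 5*u*v - 2*u + 9*v) du + (2*u*(3 - u)) dv

Using F^*(f dg) = (f ∘ F) d(g ∘ F), substitute each coordinate x_i by F_i(u, v) in f_i, and replace dx_i by d F_i = (∂F_i/∂u) du + (∂F_i/∂v) dv.
  For the x component: f_1(F) = -2*u; d F_1 = (6*u + v) du + (u - 3) dv
  For the y component: f_2(F) = -9*u^2 - 3*u*v - 2*u + 9*v; d F_2 = (1) du + (0) dv
Combining and collecting du, dv coefficients:
  coeff of du: -21*u^2 - 5*u*v - 2*u + 9*v
  coeff of dv: 2*u*(3 - u)
F^* omega = (-21*u^2 - 5*u*v - 2*u + 9*v) du + (2*u*(3 - u)) dv.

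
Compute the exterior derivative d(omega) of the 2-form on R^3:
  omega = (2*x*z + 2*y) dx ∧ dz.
d(omega) = (-2) dx ∧ dy ∧ dz

For a 2-form omega = sum_{i<j} g_{ij} dx_i ∧ dx_j, the exterior derivative is
  d(omega) = sum_{i<j} d(g_{ij}) ∧ dx_i ∧ dx_j = sum_{i<j, k} (∂g_{ij}/∂x_k) dx_k ∧ dx_i ∧ dx_j.
Expand each term, using dx_k ∧ dx_i ∧ dx_j = sgn(permutation) dx_{(a)} ∧ dx_{(b)} ∧ dx_{(c)} with (a < b < c) sorted:
  d(2*x*z + 2*y) includes (∂/∂y)(2*x*z + 2*y) dy = (2) dy, which multiplied by dx ∧ dz gives (-2) dx ∧ dy ∧ dz
Collecting like 3-forms: d(omega) = (-2) dx ∧ dy ∧ dz.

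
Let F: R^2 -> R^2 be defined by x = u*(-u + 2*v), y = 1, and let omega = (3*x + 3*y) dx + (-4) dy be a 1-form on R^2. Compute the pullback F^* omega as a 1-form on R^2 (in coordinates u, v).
F^* omega = (6*u^3 - 18*u^2*v + 12*u*v^2 - 6*u + 6*v) du + (6*u*(-u^2 + 2*u*v + 1)) dv

Using F^*(f dg) = (f ∘ F) d(g ∘ F), substitute each coordinate x_i by F_i(u, v) in f_i, and replace dx_i by d F_i = (∂F_i/∂u) du + (∂F_i/∂v) dv.
  For the x component: f_1(F) = -3*u^2 + 6*u*v + 3; d F_1 = (-2*u + 2*v) du + (2*u) dv
  For the y component: f_2(F) = -4; d F_2 = (0) du + (0) dv
Combining and collecting du, dv coefficients:
  coeff of du: 6*u^3 - 18*u^2*v + 12*u*v^2 - 6*u + 6*v
  coeff of dv: 6*u*(-u^2 + 2*u*v + 1)
F^* omega = (6*u^3 - 18*u^2*v + 12*u*v^2 - 6*u + 6*v) du + (6*u*(-u^2 + 2*u*v + 1)) dv.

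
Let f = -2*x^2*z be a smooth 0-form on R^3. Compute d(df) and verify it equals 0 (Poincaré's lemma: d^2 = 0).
d(df) = 0

Step 1: df = sum_i (∂f/∂x_i) dx_i = (-4*x*z) dx + (0) dy + (-2*x^2) dz.
Step 2: Apply d again. Using the 1-form formula, the coefficient of dx ∧ dy in d(df) is ∂^2 f/∂x ∂y - ∂^2 f/∂y ∂x = (0) - (0) = 0 (equality of mixed partials for smooth f).
Similarly for dx ∧ dz and dy ∧ dz — all coefficients vanish. So d(df) = 0.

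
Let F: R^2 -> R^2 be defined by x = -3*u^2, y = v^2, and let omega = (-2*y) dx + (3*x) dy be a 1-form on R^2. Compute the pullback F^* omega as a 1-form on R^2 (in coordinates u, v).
F^* omega = (12*u*v^2) du + (-18*u^2*v) dv

Using F^*(f dg) = (f ∘ F) d(g ∘ F), substitute each coordinate x_i by F_i(u, v) in f_i, and replace dx_i by d F_i = (∂F_i/∂u) du + (∂F_i/∂v) dv.
  For the x component: f_1(F) = -2*v^2; d F_1 = (-6*u) du + (0) dv
  For the y component: f_2(F) = -9*u^2; d F_2 = (0) du + (2*v) dv
Combining and collecting du, dv coefficients:
  coeff of du: 12*u*v^2
  coeff of dv: -18*u^2*v
F^* omega = (12*u*v^2) du + (-18*u^2*v) dv.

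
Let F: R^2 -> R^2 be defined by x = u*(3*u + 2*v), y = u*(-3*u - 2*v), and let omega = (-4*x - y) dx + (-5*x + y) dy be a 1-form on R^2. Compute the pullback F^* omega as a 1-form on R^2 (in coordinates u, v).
F^* omega = (6*u*(9*u^2 + 9*u*v + 2*v^2)) du + (u^2*(18*u + 12*v)) dv

Using F^*(f dg) = (f ∘ F) d(g ∘ F), substitute each coordinate x_i by F_i(u, v) in f_i, and replace dx_i by d F_i = (∂F_i/∂u) du + (∂F_i/∂v) dv.
  For the x component: f_1(F) = 3*u*(-3*u - 2*v); d F_1 = (6*u + 2*v) du + (2*u) dv
  For the y component: f_2(F) = 6*u*(-3*u - 2*v); d F_2 = (-6*u - 2*v) du + (-2*u) dv
Combining and collecting du, dv coefficients:
  coeff of du: 6*u*(9*u^2 + 9*u*v + 2*v^2)
  coeff of dv: u^2*(18*u + 12*v)
F^* omega = (6*u*(9*u^2 + 9*u*v + 2*v^2)) du + (u^2*(18*u + 12*v)) dv.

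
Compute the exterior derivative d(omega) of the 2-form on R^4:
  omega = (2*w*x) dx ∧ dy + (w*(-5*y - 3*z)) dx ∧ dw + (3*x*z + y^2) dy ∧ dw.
d(omega) = (5*w + 2*x + 3*z) dx ∧ dy ∧ dw + (3*w) dx ∧ dz ∧ dw + (-3*x) dy ∧ dz ∧ dw

For a 2-form omega = sum_{i<j} g_{ij} dx_i ∧ dx_j, the exterior derivative is
  d(omega) = sum_{i<j} d(g_{ij}) ∧ dx_i ∧ dx_j = sum_{i<j, k} (∂g_{ij}/∂x_k) dx_k ∧ dx_i ∧ dx_j.
Expand each term, using dx_k ∧ dx_i ∧ dx_j = sgn(permutation) dx_{(a)} ∧ dx_{(b)} ∧ dx_{(c)} with (a < b < c) sorted:
  d(2*w*x) includes (∂/∂w)(2*w*x) dw = (2*x) dw, which multiplied by dx ∧ dy gives (2*x) dx ∧ dy ∧ dw
  d(w*(-5*y - 3*z)) includes (∂/∂y)(w*(-5*y - 3*z)) dy = (-5*w) dy, which multiplied by dx ∧ dw gives (5*w) dx ∧ dy ∧ dw
  d(w*(-5*y - 3*z)) includes (∂/∂z)(w*(-5*y - 3*z)) dz = (-3*w) dz, which multiplied by dx ∧ dw gives (3*w) dx ∧ dz ∧ dw
  d(3*x*z + y^2) includes (∂/∂x)(3*x*z + y^2) dx = (3*z) dx, which multiplied by dy ∧ dw gives (3*z) dx ∧ dy ∧ dw
  d(3*x*z + y^2) includes (∂/∂z)(3*x*z + y^2) dz = (3*x) dz, which multiplied by dy ∧ dw gives (-3*x) dy ∧ dz ∧ dw
Collecting like 3-forms: d(omega) = (5*w + 2*x + 3*z) dx ∧ dy ∧ dw + (3*w) dx ∧ dz ∧ dw + (-3*x) dy ∧ dz ∧ dw.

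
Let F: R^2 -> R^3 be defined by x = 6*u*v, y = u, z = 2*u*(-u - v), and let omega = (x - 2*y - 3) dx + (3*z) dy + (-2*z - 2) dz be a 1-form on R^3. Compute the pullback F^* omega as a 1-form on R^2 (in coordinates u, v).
F^* omega = (-16*u^3 - 24*u^2*v - 6*u^2 + 28*u*v^2 - 18*u*v + 8*u - 14*v) du + (2*u*(-4*u^2 + 14*u*v - 6*u - 7)) dv

Using F^*(f dg) = (f ∘ F) d(g ∘ F), substitute each coordinate x_i by F_i(u, v) in f_i, and replace dx_i by d F_i = (∂F_i/∂u) du + (∂F_i/∂v) dv.
  For the x component: f_1(F) = 6*u*v - 2*u - 3; d F_1 = (6*v) du + (6*u) dv
  For the y component: f_2(F) = 6*u*(-u - v); d F_2 = (1) du + (0) dv
  For the z component: f_3(F) = 4*u^2 + 4*u*v - 2; d F_3 = (-4*u - 2*v) du + (-2*u) dv
Combining and collecting du, dv coefficients:
  coeff of du: -16*u^3 - 24*u^2*v - 6*u^2 + 28*u*v^2 - 18*u*v + 8*u - 14*v
  coeff of dv: 2*u*(-4*u^2 + 14*u*v - 6*u - 7)
F^* omega = (-16*u^3 - 24*u^2*v - 6*u^2 + 28*u*v^2 - 18*u*v + 8*u - 14*v) du + (2*u*(-4*u^2 + 14*u*v - 6*u - 7)) dv.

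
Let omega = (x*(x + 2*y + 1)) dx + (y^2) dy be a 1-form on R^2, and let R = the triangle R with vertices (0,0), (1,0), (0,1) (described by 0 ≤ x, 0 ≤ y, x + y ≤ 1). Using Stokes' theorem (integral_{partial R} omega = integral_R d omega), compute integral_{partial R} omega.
integral_(partial R) omega = -1/3

Stokes: integral_partial_R omega = integral_R d omega with d omega = (∂Q/∂x - ∂P/∂y) dx ∧ dy.
  ∂Q/∂x = 0
  ∂P/∂y = 2*x
  integrand = ∂Q/∂x - ∂P/∂y = -2*x.
Integrating over R: integral_0^1 integral_0^{1-x} (-2*x) dy dx = -1/3.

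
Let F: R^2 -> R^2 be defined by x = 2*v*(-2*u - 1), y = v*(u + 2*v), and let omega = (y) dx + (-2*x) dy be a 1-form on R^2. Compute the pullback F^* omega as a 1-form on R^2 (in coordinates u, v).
F^* omega = (4*v^2*(u - 2*v + 1)) du + (2*v*(2*u^2 + 12*u*v + u + 6*v)) dv

Using F^*(f dg) = (f ∘ F) d(g ∘ F), substitute each coordinate x_i by F_i(u, v) in f_i, and replace dx_i by d F_i = (∂F_i/∂u) du + (∂F_i/∂v) dv.
  For the x component: f_1(F) = v*(u + 2*v); d F_1 = (-4*v) du + (-4*u - 2) dv
  For the y component: f_2(F) = 4*v*(2*u + 1); d F_2 = (v) du + (u + 4*v) dv
Combining and collecting du, dv coefficients:
  coeff of du: 4*v^2*(u - 2*v + 1)
  coeff of dv: 2*v*(2*u^2 + 12*u*v + u + 6*v)
F^* omega = (4*v^2*(u - 2*v + 1)) du + (2*v*(2*u^2 + 12*u*v + u + 6*v)) dv.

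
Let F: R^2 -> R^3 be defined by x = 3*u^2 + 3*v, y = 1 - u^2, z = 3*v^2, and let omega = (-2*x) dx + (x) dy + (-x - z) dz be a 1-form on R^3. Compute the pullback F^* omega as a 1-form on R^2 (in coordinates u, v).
F^* omega = (42*u*(-u^2 - v)) du + (-18*u^2*v - 18*u^2 - 18*v^3 - 18*v^2 - 18*v) dv

Using F^*(f dg) = (f ∘ F) d(g ∘ F), substitute each coordinate x_i by F_i(u, v) in f_i, and replace dx_i by d F_i = (∂F_i/∂u) du + (∂F_i/∂v) dv.
  For the x component: f_1(F) = -6*u^2 - 6*v; d F_1 = (6*u) du + (3) dv
  For the y component: f_2(F) = 3*u^2 + 3*v; d F_2 = (-2*u) du + (0) dv
  For the z component: f_3(F) = -3*u^2 - 3*v^2 - 3*v; d F_3 = (0) du + (6*v) dv
Combining and collecting du, dv coefficients:
  coeff of du: 42*u*(-u^2 - v)
  coeff of dv: -18*u^2*v - 18*u^2 - 18*v^3 - 18*v^2 - 18*v
F^* omega = (42*u*(-u^2 - v)) du + (-18*u^2*v - 18*u^2 - 18*v^3 - 18*v^2 - 18*v) dv.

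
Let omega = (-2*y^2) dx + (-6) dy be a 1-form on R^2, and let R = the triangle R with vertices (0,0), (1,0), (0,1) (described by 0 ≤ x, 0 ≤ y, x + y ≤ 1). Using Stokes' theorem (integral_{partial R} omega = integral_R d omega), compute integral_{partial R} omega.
integral_(partial R) omega = 2/3

Stokes: integral_partial_R omega = integral_R d omega with d omega = (∂Q/∂x - ∂P/∂y) dx ∧ dy.
  ∂Q/∂x = 0
  ∂P/∂y = -4*y
  integrand = ∂Q/∂x - ∂P/∂y = 4*y.
Integrating over R: integral_0^1 integral_0^{1-x} (4*y) dy dx = 2/3.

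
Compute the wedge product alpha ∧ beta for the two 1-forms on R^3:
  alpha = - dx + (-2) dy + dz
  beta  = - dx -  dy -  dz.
alpha ∧ beta = (-1) dx ∧ dy + (2) dx ∧ dz + (3) dy ∧ dz

Distribute the wedge, using dx_i ∧ dx_j = -dx_j ∧ dx_i and dx_i ∧ dx_i = 0. For each pair (i, j) with i < j, the coefficient of dx_i ∧ dx_j in alpha ∧ beta is (alpha_i * beta_j - alpha_j * beta_i). Collecting: alpha ∧ beta = (-1) dx ∧ dy + (2) dx ∧ dz + (3) dy ∧ dz.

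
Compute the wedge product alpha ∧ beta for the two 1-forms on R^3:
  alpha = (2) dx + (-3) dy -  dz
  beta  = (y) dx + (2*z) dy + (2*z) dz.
alpha ∧ beta = (3*y + 4*z) dx ∧ dy + (y + 4*z) dx ∧ dz + (-4*z) dy ∧ dz

Distribute the wedge, using dx_i ∧ dx_j = -dx_j ∧ dx_i and dx_i ∧ dx_i = 0. For each pair (i, j) with i < j, the coefficient of dx_i ∧ dx_j in alpha ∧ beta is (alpha_i * beta_j - alpha_j * beta_i). Collecting: alpha ∧ beta = (3*y + 4*z) dx ∧ dy + (y + 4*z) dx ∧ dz + (-4*z) dy ∧ dz.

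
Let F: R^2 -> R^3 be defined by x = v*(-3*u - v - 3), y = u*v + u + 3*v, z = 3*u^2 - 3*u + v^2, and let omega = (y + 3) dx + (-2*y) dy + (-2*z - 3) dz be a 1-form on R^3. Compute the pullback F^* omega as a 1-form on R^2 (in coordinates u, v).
F^* omega = (-36*u^3 + 54*u^2 - 17*u*v^2 - 7*u*v - 38*u - 9*v^2 - 15*v + 9) du + (-17*u^2*v - 5*u^2 - 2*u*v^2 - 14*u*v - 18*u - 4*v^3 - 6*v^2 - 39*v - 9) dv

Using F^*(f dg) = (f ∘ F) d(g ∘ F), substitute each coordinate x_i by F_i(u, v) in f_i, and replace dx_i by d F_i = (∂F_i/∂u) du + (∂F_i/∂v) dv.
  For the x component: f_1(F) = u*v + u + 3*v + 3; d F_1 = (-3*v) du + (-3*u - 2*v - 3) dv
  For the y component: f_2(F) = -2*u*v - 2*u - 6*v; d F_2 = (v + 1) du + (u + 3) dv
  For the z component: f_3(F) = -6*u^2 + 6*u - 2*v^2 - 3; d F_3 = (6*u - 3) du + (2*v) dv
Combining and collecting du, dv coefficients:
  coeff of du: -36*u^3 + 54*u^2 - 17*u*v^2 - 7*u*v - 38*u - 9*v^2 - 15*v + 9
  coeff of dv: -17*u^2*v - 5*u^2 - 2*u*v^2 - 14*u*v - 18*u - 4*v^3 - 6*v^2 - 39*v - 9
F^* omega = (-36*u^3 + 54*u^2 - 17*u*v^2 - 7*u*v - 38*u - 9*v^2 - 15*v + 9) du + (-17*u^2*v - 5*u^2 - 2*u*v^2 - 14*u*v - 18*u - 4*v^3 - 6*v^2 - 39*v - 9) dv.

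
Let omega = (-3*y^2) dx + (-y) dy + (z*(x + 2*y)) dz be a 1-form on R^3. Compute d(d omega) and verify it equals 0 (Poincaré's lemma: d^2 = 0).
d(d omega) = 0

Step 1: d omega = sum_{i<j} (∂f_j/∂x_i - ∂f_i/∂x_j) dx_i ∧ dx_j:
  coeff of dx ∧ dy: 6*y
  coeff of dx ∧ dz: z
  coeff of dy ∧ dz: 2*z
Step 2: Apply d again to each 2-form coefficient. The only possible 3-form in R^3 is dx ∧ dy ∧ dz, with coefficient
  ∂(coeff of dy∧dz)/∂x - ∂(coeff of dx∧dz)/∂y + ∂(coeff of dx∧dy)/∂z
  = ∂/∂x (2*z) - ∂/∂y (z) + ∂/∂z (6*y).
Each of these terms simplifies to sums of mixed partials that cancel in pairs. The result is 0 (by equality of mixed partials for smooth functions — Schwarz / Clairaut).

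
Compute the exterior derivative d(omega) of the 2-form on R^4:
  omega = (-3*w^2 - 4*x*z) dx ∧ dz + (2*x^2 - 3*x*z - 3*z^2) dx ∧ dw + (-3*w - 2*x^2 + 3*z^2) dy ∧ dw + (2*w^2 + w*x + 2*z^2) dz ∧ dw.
d(omega) = (-5*w + 3*x + 6*z) dx ∧ dz ∧ dw + (-4*x) dx ∧ dy ∧ dw + (-6*z) dy ∧ dz ∧ dw

For a 2-form omega = sum_{i<j} g_{ij} dx_i ∧ dx_j, the exterior derivative is
  d(omega) = sum_{i<j} d(g_{ij}) ∧ dx_i ∧ dx_j = sum_{i<j, k} (∂g_{ij}/∂x_k) dx_k ∧ dx_i ∧ dx_j.
Expand each term, using dx_k ∧ dx_i ∧ dx_j = sgn(permutation) dx_{(a)} ∧ dx_{(b)} ∧ dx_{(c)} with (a < b < c) sorted:
  d(-3*w^2 - 4*x*z) includes (∂/∂w)(-3*w^2 - 4*x*z) dw = (-6*w) dw, which multiplied by dx ∧ dz gives (-6*w) dx ∧ dz ∧ dw
  d(2*x^2 - 3*x*z - 3*z^2) includes (∂/∂z)(2*x^2 - 3*x*z - 3*z^2) dz = (-3*x - 6*z) dz, which multiplied by dx ∧ dw gives (3*x + 6*z) dx ∧ dz ∧ dw
  d(-3*w - 2*x^2 + 3*z^2) includes (∂/∂x)(-3*w - 2*x^2 + 3*z^2) dx = (-4*x) dx, which multiplied by dy ∧ dw gives (-4*x) dx ∧ dy ∧ dw
  d(-3*w - 2*x^2 + 3*z^2) includes (∂/∂z)(-3*w - 2*x^2 + 3*z^2) dz = (6*z) dz, which multiplied by dy ∧ dw gives (-6*z) dy ∧ dz ∧ dw
  d(2*w^2 + w*x + 2*z^2) includes (∂/∂x)(2*w^2 + w*x + 2*z^2) dx = (w) dx, which multiplied by dz ∧ dw gives (w) dx ∧ dz ∧ dw
Collecting like 3-forms: d(omega) = (-5*w + 3*x + 6*z) dx ∧ dz ∧ dw + (-4*x) dx ∧ dy ∧ dw + (-6*z) dy ∧ dz ∧ dw.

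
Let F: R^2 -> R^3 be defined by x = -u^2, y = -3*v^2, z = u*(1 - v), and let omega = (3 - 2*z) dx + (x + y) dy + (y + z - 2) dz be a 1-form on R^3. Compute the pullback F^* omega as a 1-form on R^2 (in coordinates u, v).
F^* omega = (-4*u^2*v + 4*u^2 + u*v^2 - 2*u*v - 5*u + 3*v^3 - 3*v^2 + 2*v - 2) du + (7*u^2*v - u^2 + 3*u*v^2 + 2*u + 18*v^3) dv

Using F^*(f dg) = (f ∘ F) d(g ∘ F), substitute each coordinate x_i by F_i(u, v) in f_i, and replace dx_i by d F_i = (∂F_i/∂u) du + (∂F_i/∂v) dv.
  For the x component: f_1(F) = 2*u*v - 2*u + 3; d F_1 = (-2*u) du + (0) dv
  For the y component: f_2(F) = -u^2 - 3*v^2; d F_2 = (0) du + (-6*v) dv
  For the z component: f_3(F) = -u*v + u - 3*v^2 - 2; d F_3 = (1 - v) du + (-u) dv
Combining and collecting du, dv coefficients:
  coeff of du: -4*u^2*v + 4*u^2 + u*v^2 - 2*u*v - 5*u + 3*v^3 - 3*v^2 + 2*v - 2
  coeff of dv: 7*u^2*v - u^2 + 3*u*v^2 + 2*u + 18*v^3
F^* omega = (-4*u^2*v + 4*u^2 + u*v^2 - 2*u*v - 5*u + 3*v^3 - 3*v^2 + 2*v - 2) du + (7*u^2*v - u^2 + 3*u*v^2 + 2*u + 18*v^3) dv.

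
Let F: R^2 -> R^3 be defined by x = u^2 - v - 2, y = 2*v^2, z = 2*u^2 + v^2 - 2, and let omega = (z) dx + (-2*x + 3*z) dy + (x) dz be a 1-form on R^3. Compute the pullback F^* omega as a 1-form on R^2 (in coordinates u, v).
F^* omega = (2*u*(4*u^2 + v^2 - 2*v - 6)) du + (18*u^2*v - 2*u^2 + 12*v^3 + 5*v^2 - 12*v + 2) dv

Using F^*(f dg) = (f ∘ F) d(g ∘ F), substitute each coordinate x_i by F_i(u, v) in f_i, and replace dx_i by d F_i = (∂F_i/∂u) du + (∂F_i/∂v) dv.
  For the x component: f_1(F) = 2*u^2 + v^2 - 2; d F_1 = (2*u) du + (-1) dv
  For the y component: f_2(F) = 4*u^2 + 3*v^2 + 2*v - 2; d F_2 = (0) du + (4*v) dv
  For the z component: f_3(F) = u^2 - v - 2; d F_3 = (4*u) du + (2*v) dv
Combining and collecting du, dv coefficients:
  coeff of du: 2*u*(4*u^2 + v^2 - 2*v - 6)
  coeff of dv: 18*u^2*v - 2*u^2 + 12*v^3 + 5*v^2 - 12*v + 2
F^* omega = (2*u*(4*u^2 + v^2 - 2*v - 6)) du + (18*u^2*v - 2*u^2 + 12*v^3 + 5*v^2 - 12*v + 2) dv.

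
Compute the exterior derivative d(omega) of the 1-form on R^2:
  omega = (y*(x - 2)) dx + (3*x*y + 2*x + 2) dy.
d(omega) = (-x + 3*y + 4) dx ∧ dy

For a 1-form omega = sum_i f_i dx_i, the exterior derivative is
  d(omega) = sum_{i < j} (∂f_j/∂x_i - ∂f_i/∂x_j) dx_i ∧ dx_j.
  coefficient of dx ∧ dy: ∂f_2/∂x - ∂f_1/∂y = ∂(3*x*y + 2*x + 2)/∂x - ∂(y*(x - 2))/∂y = -x + 3*y + 4
Assembling: d(omega) = (-x + 3*y + 4) dx ∧ dy.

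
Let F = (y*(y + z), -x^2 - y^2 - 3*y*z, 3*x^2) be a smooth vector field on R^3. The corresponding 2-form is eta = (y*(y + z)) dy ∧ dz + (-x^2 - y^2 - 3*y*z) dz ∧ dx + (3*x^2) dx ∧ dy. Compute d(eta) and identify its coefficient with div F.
d(eta) = (-2*y - 3*z) dx ∧ dy ∧ dz; div F = -2*y - 3*z

For a 2-form in R^3 of the form above, applying d gives a 3-form with coefficient ∂P/∂x + ∂Q/∂y + ∂R/∂z:
  ∂P/∂x = 0
  ∂Q/∂y = -2*y - 3*z
  ∂R/∂z = 0
Sum = -2*y - 3*z, which is exactly div F.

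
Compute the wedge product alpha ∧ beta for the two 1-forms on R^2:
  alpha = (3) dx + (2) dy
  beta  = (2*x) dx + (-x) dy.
alpha ∧ beta = (-7*x) dx ∧ dy

Distribute the wedge, using dx_i ∧ dx_j = -dx_j ∧ dx_i and dx_i ∧ dx_i = 0. For each pair (i, j) with i < j, the coefficient of dx_i ∧ dx_j in alpha ∧ beta is (alpha_i * beta_j - alpha_j * beta_i). Collecting: alpha ∧ beta = (-7*x) dx ∧ dy.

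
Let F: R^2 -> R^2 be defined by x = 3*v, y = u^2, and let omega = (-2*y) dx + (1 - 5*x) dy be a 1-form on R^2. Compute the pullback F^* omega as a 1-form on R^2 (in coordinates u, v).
F^* omega = (2*u*(1 - 15*v)) du + (-6*u^2) dv

Using F^*(f dg) = (f ∘ F) d(g ∘ F), substitute each coordinate x_i by F_i(u, v) in f_i, and replace dx_i by d F_i = (∂F_i/∂u) du + (∂F_i/∂v) dv.
  For the x component: f_1(F) = -2*u^2; d F_1 = (0) du + (3) dv
  For the y component: f_2(F) = 1 - 15*v; d F_2 = (2*u) du + (0) dv
Combining and collecting du, dv coefficients:
  coeff of du: 2*u*(1 - 15*v)
  coeff of dv: -6*u^2
F^* omega = (2*u*(1 - 15*v)) du + (-6*u^2) dv.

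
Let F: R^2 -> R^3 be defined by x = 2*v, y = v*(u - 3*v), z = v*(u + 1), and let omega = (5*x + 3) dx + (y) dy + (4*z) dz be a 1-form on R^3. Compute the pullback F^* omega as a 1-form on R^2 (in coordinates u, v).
F^* omega = (v^2*(5*u - 3*v + 4)) du + (5*u^2*v - 9*u*v^2 + 8*u*v + 18*v^3 + 24*v + 6) dv

Using F^*(f dg) = (f ∘ F) d(g ∘ F), substitute each coordinate x_i by F_i(u, v) in f_i, and replace dx_i by d F_i = (∂F_i/∂u) du + (∂F_i/∂v) dv.
  For the x component: f_1(F) = 10*v + 3; d F_1 = (0) du + (2) dv
  For the y component: f_2(F) = v*(u - 3*v); d F_2 = (v) du + (u - 6*v) dv
  For the z component: f_3(F) = 4*v*(u + 1); d F_3 = (v) du + (u + 1) dv
Combining and collecting du, dv coefficients:
  coeff of du: v^2*(5*u - 3*v + 4)
  coeff of dv: 5*u^2*v - 9*u*v^2 + 8*u*v + 18*v^3 + 24*v + 6
F^* omega = (v^2*(5*u - 3*v + 4)) du + (5*u^2*v - 9*u*v^2 + 8*u*v + 18*v^3 + 24*v + 6) dv.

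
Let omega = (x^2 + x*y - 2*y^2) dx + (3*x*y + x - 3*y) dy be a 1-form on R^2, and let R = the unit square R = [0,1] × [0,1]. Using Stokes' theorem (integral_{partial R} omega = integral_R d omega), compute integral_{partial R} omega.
integral_(partial R) omega = 4

Stokes: integral_partial_R omega = integral_R d omega with d omega = (∂Q/∂x - ∂P/∂y) dx ∧ dy.
  ∂Q/∂x = 3*y + 1
  ∂P/∂y = x - 4*y
  integrand = ∂Q/∂x - ∂P/∂y = -x + 7*y + 1.
Integrating over R: integral_0^1 integral_0^1 (-x + 7*y + 1) dx dy = 4.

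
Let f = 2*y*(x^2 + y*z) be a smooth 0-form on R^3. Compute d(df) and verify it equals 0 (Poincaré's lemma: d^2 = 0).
d(df) = 0

Step 1: df = sum_i (∂f/∂x_i) dx_i = (4*x*y) dx + (2*x^2 + 4*y*z) dy + (2*y^2) dz.
Step 2: Apply d again. Using the 1-form formula, the coefficient of dx ∧ dy in d(df) is ∂^2 f/∂x ∂y - ∂^2 f/∂y ∂x = (4*x) - (4*x) = 0 (equality of mixed partials for smooth f).
Similarly for dx ∧ dz and dy ∧ dz — all coefficients vanish. So d(df) = 0.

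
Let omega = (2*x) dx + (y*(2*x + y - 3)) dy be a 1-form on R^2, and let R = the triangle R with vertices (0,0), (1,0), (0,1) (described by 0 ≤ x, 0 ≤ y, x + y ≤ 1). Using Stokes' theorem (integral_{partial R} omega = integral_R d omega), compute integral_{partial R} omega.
integral_(partial R) omega = 1/3

Stokes: integral_partial_R omega = integral_R d omega with d omega = (∂Q/∂x - ∂P/∂y) dx ∧ dy.
  ∂Q/∂x = 2*y
  ∂P/∂y = 0
  integrand = ∂Q/∂x - ∂P/∂y = 2*y.
Integrating over R: integral_0^1 integral_0^{1-x} (2*y) dy dx = 1/3.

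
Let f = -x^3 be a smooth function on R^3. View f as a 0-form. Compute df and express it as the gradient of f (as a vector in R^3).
df = (-3*x^2) dx + (0) dy + (0) dz; grad f = (-3*x^2, 0, 0)

For a 0-form f, d f = (∂f/∂x) dx + (∂f/∂y) dy + (∂f/∂z) dz. The components of the vector representation are exactly the entries of grad f in Cartesian coordinates:
  ∂f/∂x = -3*x^2
  ∂f/∂y = 0
  ∂f/∂z = 0.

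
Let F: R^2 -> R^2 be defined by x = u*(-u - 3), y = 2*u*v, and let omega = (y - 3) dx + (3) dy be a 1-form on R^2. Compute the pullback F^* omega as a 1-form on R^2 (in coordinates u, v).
F^* omega = (-4*u^2*v - 6*u*v + 6*u + 6*v + 9) du + (6*u) dv

Using F^*(f dg) = (f ∘ F) d(g ∘ F), substitute each coordinate x_i by F_i(u, v) in f_i, and replace dx_i by d F_i = (∂F_i/∂u) du + (∂F_i/∂v) dv.
  For the x component: f_1(F) = 2*u*v - 3; d F_1 = (-2*u - 3) du + (0) dv
  For the y component: f_2(F) = 3; d F_2 = (2*v) du + (2*u) dv
Combining and collecting du, dv coefficients:
  coeff of du: -4*u^2*v - 6*u*v + 6*u + 6*v + 9
  coeff of dv: 6*u
F^* omega = (-4*u^2*v - 6*u*v + 6*u + 6*v + 9) du + (6*u) dv.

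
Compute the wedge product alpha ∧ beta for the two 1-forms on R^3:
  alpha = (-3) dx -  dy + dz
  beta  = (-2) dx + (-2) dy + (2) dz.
alpha ∧ beta = (4) dx ∧ dy + (-4) dx ∧ dz

Distribute the wedge, using dx_i ∧ dx_j = -dx_j ∧ dx_i and dx_i ∧ dx_i = 0. For each pair (i, j) with i < j, the coefficient of dx_i ∧ dx_j in alpha ∧ beta is (alpha_i * beta_j - alpha_j * beta_i). Collecting: alpha ∧ beta = (4) dx ∧ dy + (-4) dx ∧ dz.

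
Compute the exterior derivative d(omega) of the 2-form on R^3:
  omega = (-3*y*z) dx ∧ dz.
d(omega) = (3*z) dx ∧ dy ∧ dz

For a 2-form omega = sum_{i<j} g_{ij} dx_i ∧ dx_j, the exterior derivative is
  d(omega) = sum_{i<j} d(g_{ij}) ∧ dx_i ∧ dx_j = sum_{i<j, k} (∂g_{ij}/∂x_k) dx_k ∧ dx_i ∧ dx_j.
Expand each term, using dx_k ∧ dx_i ∧ dx_j = sgn(permutation) dx_{(a)} ∧ dx_{(b)} ∧ dx_{(c)} with (a < b < c) sorted:
  d(-3*y*z) includes (∂/∂y)(-3*y*z) dy = (-3*z) dy, which multiplied by dx ∧ dz gives (3*z) dx ∧ dy ∧ dz
Collecting like 3-forms: d(omega) = (3*z) dx ∧ dy ∧ dz.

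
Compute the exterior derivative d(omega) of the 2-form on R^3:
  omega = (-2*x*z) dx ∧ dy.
d(omega) = (-2*x) dx ∧ dy ∧ dz

For a 2-form omega = sum_{i<j} g_{ij} dx_i ∧ dx_j, the exterior derivative is
  d(omega) = sum_{i<j} d(g_{ij}) ∧ dx_i ∧ dx_j = sum_{i<j, k} (∂g_{ij}/∂x_k) dx_k ∧ dx_i ∧ dx_j.
Expand each term, using dx_k ∧ dx_i ∧ dx_j = sgn(permutation) dx_{(a)} ∧ dx_{(b)} ∧ dx_{(c)} with (a < b < c) sorted:
  d(-2*x*z) includes (∂/∂z)(-2*x*z) dz = (-2*x) dz, which multiplied by dx ∧ dy gives (-2*x) dx ∧ dy ∧ dz
Collecting like 3-forms: d(omega) = (-2*x) dx ∧ dy ∧ dz.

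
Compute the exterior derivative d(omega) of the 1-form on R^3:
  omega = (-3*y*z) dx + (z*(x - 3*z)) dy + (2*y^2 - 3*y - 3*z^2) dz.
d(omega) = (4*z) dx ∧ dy + (3*y) dx ∧ dz + (-x + 4*y + 6*z - 3) dy ∧ dz

For a 1-form omega = sum_i f_i dx_i, the exterior derivative is
  d(omega) = sum_{i < j} (∂f_j/∂x_i - ∂f_i/∂x_j) dx_i ∧ dx_j.
  coefficient of dx ∧ dy: ∂f_2/∂x - ∂f_1/∂y = ∂(z*(x - 3*z))/∂x - ∂(-3*y*z)/∂y = 4*z
  coefficient of dx ∧ dz: ∂f_3/∂x - ∂f_1/∂z = ∂(2*y^2 - 3*y - 3*z^2)/∂x - ∂(-3*y*z)/∂z = 3*y
  coefficient of dy ∧ dz: ∂f_3/∂y - ∂f_2/∂z = ∂(2*y^2 - 3*y - 3*z^2)/∂y - ∂(z*(x - 3*z))/∂z = -x + 4*y + 6*z - 3
Assembling: d(omega) = (4*z) dx ∧ dy + (3*y) dx ∧ dz + (-x + 4*y + 6*z - 3) dy ∧ dz.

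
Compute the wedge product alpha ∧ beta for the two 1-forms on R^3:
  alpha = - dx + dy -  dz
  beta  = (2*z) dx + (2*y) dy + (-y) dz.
alpha ∧ beta = (-2*y - 2*z) dx ∧ dy + (y + 2*z) dx ∧ dz + (y) dy ∧ dz

Distribute the wedge, using dx_i ∧ dx_j = -dx_j ∧ dx_i and dx_i ∧ dx_i = 0. For each pair (i, j) with i < j, the coefficient of dx_i ∧ dx_j in alpha ∧ beta is (alpha_i * beta_j - alpha_j * beta_i). Collecting: alpha ∧ beta = (-2*y - 2*z) dx ∧ dy + (y + 2*z) dx ∧ dz + (y) dy ∧ dz.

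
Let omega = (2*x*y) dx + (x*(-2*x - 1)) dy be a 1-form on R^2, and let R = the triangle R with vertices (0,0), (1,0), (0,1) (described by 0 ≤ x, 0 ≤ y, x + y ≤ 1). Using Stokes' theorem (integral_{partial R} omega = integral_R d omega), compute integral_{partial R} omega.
integral_(partial R) omega = -3/2

Stokes: integral_partial_R omega = integral_R d omega with d omega = (∂Q/∂x - ∂P/∂y) dx ∧ dy.
  ∂Q/∂x = -4*x - 1
  ∂P/∂y = 2*x
  integrand = ∂Q/∂x - ∂P/∂y = -6*x - 1.
Integrating over R: integral_0^1 integral_0^{1-x} (-6*x - 1) dy dx = -3/2.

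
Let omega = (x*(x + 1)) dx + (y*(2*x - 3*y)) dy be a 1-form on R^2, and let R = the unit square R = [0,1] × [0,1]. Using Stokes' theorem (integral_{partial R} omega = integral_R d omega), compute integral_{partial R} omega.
integral_(partial R) omega = 1

Stokes: integral_partial_R omega = integral_R d omega with d omega = (∂Q/∂x - ∂P/∂y) dx ∧ dy.
  ∂Q/∂x = 2*y
  ∂P/∂y = 0
  integrand = ∂Q/∂x - ∂P/∂y = 2*y.
Integrating over R: integral_0^1 integral_0^1 (2*y) dx dy = 1.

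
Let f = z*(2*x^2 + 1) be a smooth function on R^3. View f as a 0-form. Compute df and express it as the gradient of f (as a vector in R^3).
df = (4*x*z) dx + (0) dy + (2*x^2 + 1) dz; grad f = (4*x*z, 0, 2*x^2 + 1)

For a 0-form f, d f = (∂f/∂x) dx + (∂f/∂y) dy + (∂f/∂z) dz. The components of the vector representation are exactly the entries of grad f in Cartesian coordinates:
  ∂f/∂x = 4*x*z
  ∂f/∂y = 0
  ∂f/∂z = 2*x^2 + 1.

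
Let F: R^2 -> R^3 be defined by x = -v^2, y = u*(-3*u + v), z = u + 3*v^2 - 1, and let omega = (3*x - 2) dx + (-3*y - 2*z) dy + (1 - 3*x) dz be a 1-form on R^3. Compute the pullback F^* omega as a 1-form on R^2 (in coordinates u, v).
F^* omega = (-54*u^3 + 27*u^2*v + 12*u^2 + 33*u*v^2 - 2*u*v - 12*u - 6*v^3 + 3*v^2 + 2*v + 1) du + (9*u^3 - 3*u^2*v - 2*u^2 - 6*u*v^2 + 2*u + 24*v^3 + 10*v) dv

Using F^*(f dg) = (f ∘ F) d(g ∘ F), substitute each coordinate x_i by F_i(u, v) in f_i, and replace dx_i by d F_i = (∂F_i/∂u) du + (∂F_i/∂v) dv.
  For the x component: f_1(F) = -3*v^2 - 2; d F_1 = (0) du + (-2*v) dv
  For the y component: f_2(F) = 9*u^2 - 3*u*v - 2*u - 6*v^2 + 2; d F_2 = (-6*u + v) du + (u) dv
  For the z component: f_3(F) = 3*v^2 + 1; d F_3 = (1) du + (6*v) dv
Combining and collecting du, dv coefficients:
  coeff of du: -54*u^3 + 27*u^2*v + 12*u^2 + 33*u*v^2 - 2*u*v - 12*u - 6*v^3 + 3*v^2 + 2*v + 1
  coeff of dv: 9*u^3 - 3*u^2*v - 2*u^2 - 6*u*v^2 + 2*u + 24*v^3 + 10*v
F^* omega = (-54*u^3 + 27*u^2*v + 12*u^2 + 33*u*v^2 - 2*u*v - 12*u - 6*v^3 + 3*v^2 + 2*v + 1) du + (9*u^3 - 3*u^2*v - 2*u^2 - 6*u*v^2 + 2*u + 24*v^3 + 10*v) dv.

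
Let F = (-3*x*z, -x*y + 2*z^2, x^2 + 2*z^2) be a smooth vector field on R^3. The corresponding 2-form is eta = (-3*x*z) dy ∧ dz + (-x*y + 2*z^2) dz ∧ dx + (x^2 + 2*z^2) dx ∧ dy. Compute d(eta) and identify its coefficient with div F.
d(eta) = (-x + z) dx ∧ dy ∧ dz; div F = -x + z

For a 2-form in R^3 of the form above, applying d gives a 3-form with coefficient ∂P/∂x + ∂Q/∂y + ∂R/∂z:
  ∂P/∂x = -3*z
  ∂Q/∂y = -x
  ∂R/∂z = 4*z
Sum = -x + z, which is exactly div F.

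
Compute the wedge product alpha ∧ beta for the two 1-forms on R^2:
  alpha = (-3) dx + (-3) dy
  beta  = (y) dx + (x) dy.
alpha ∧ beta = (-3*x + 3*y) dx ∧ dy

Distribute the wedge, using dx_i ∧ dx_j = -dx_j ∧ dx_i and dx_i ∧ dx_i = 0. For each pair (i, j) with i < j, the coefficient of dx_i ∧ dx_j in alpha ∧ beta is (alpha_i * beta_j - alpha_j * beta_i). Collecting: alpha ∧ beta = (-3*x + 3*y) dx ∧ dy.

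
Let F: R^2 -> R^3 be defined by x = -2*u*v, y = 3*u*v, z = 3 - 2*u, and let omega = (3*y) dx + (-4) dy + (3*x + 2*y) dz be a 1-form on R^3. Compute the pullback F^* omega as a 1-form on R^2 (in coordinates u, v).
F^* omega = (6*v*(-3*u*v - 2)) du + (6*u*(-3*u*v - 2)) dv

Using F^*(f dg) = (f ∘ F) d(g ∘ F), substitute each coordinate x_i by F_i(u, v) in f_i, and replace dx_i by d F_i = (∂F_i/∂u) du + (∂F_i/∂v) dv.
  For the x component: f_1(F) = 9*u*v; d F_1 = (-2*v) du + (-2*u) dv
  For the y component: f_2(F) = -4; d F_2 = (3*v) du + (3*u) dv
  For the z component: f_3(F) = 0; d F_3 = (-2) du + (0) dv
Combining and collecting du, dv coefficients:
  coeff of du: 6*v*(-3*u*v - 2)
  coeff of dv: 6*u*(-3*u*v - 2)
F^* omega = (6*v*(-3*u*v - 2)) du + (6*u*(-3*u*v - 2)) dv.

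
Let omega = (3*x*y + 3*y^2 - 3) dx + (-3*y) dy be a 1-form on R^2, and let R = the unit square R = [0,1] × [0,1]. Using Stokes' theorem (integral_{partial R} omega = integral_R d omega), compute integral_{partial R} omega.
integral_(partial R) omega = -9/2

Stokes: integral_partial_R omega = integral_R d omega with d omega = (∂Q/∂x - ∂P/∂y) dx ∧ dy.
  ∂Q/∂x = 0
  ∂P/∂y = 3*x + 6*y
  integrand = ∂Q/∂x - ∂P/∂y = -3*x - 6*y.
Integrating over R: integral_0^1 integral_0^1 (-3*x - 6*y) dx dy = -9/2.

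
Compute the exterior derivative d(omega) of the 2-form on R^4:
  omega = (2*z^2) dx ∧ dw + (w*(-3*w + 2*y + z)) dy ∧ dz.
d(omega) = (-4*z) dx ∧ dz ∧ dw + (-6*w + 2*y + z) dy ∧ dz ∧ dw

For a 2-form omega = sum_{i<j} g_{ij} dx_i ∧ dx_j, the exterior derivative is
  d(omega) = sum_{i<j} d(g_{ij}) ∧ dx_i ∧ dx_j = sum_{i<j, k} (∂g_{ij}/∂x_k) dx_k ∧ dx_i ∧ dx_j.
Expand each term, using dx_k ∧ dx_i ∧ dx_j = sgn(permutation) dx_{(a)} ∧ dx_{(b)} ∧ dx_{(c)} with (a < b < c) sorted:
  d(2*z^2) includes (∂/∂z)(2*z^2) dz = (4*z) dz, which multiplied by dx ∧ dw gives (-4*z) dx ∧ dz ∧ dw
  d(w*(-3*w + 2*y + z)) includes (∂/∂w)(w*(-3*w + 2*y + z)) dw = (-6*w + 2*y + z) dw, which multiplied by dy ∧ dz gives (-6*w + 2*y + z) dy ∧ dz ∧ dw
Collecting like 3-forms: d(omega) = (-4*z) dx ∧ dz ∧ dw + (-6*w + 2*y + z) dy ∧ dz ∧ dw.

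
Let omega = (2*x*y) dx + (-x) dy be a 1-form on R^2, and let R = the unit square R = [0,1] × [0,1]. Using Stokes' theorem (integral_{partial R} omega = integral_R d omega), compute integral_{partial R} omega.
integral_(partial R) omega = -2

Stokes: integral_partial_R omega = integral_R d omega with d omega = (∂Q/∂x - ∂P/∂y) dx ∧ dy.
  ∂Q/∂x = -1
  ∂P/∂y = 2*x
  integrand = ∂Q/∂x - ∂P/∂y = -2*x - 1.
Integrating over R: integral_0^1 integral_0^1 (-2*x - 1) dx dy = -2.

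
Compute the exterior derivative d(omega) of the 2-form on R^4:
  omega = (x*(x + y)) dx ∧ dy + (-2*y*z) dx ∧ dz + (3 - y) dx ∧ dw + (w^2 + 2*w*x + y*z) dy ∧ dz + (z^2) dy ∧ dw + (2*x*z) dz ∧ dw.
d(omega) = (2*w + 2*z) dx ∧ dy ∧ dz + (1) dx ∧ dy ∧ dw + (2*w + 2*x - 2*z) dy ∧ dz ∧ dw + (2*z) dx ∧ dz ∧ dw

For a 2-form omega = sum_{i<j} g_{ij} dx_i ∧ dx_j, the exterior derivative is
  d(omega) = sum_{i<j} d(g_{ij}) ∧ dx_i ∧ dx_j = sum_{i<j, k} (∂g_{ij}/∂x_k) dx_k ∧ dx_i ∧ dx_j.
Expand each term, using dx_k ∧ dx_i ∧ dx_j = sgn(permutation) dx_{(a)} ∧ dx_{(b)} ∧ dx_{(c)} with (a < b < c) sorted:
  d(-2*y*z) includes (∂/∂y)(-2*y*z) dy = (-2*z) dy, which multiplied by dx ∧ dz gives (2*z) dx ∧ dy ∧ dz
  d(3 - y) includes (∂/∂y)(3 - y) dy = (-1) dy, which multiplied by dx ∧ dw gives (1) dx ∧ dy ∧ dw
  d(w^2 + 2*w*x + y*z) includes (∂/∂x)(w^2 + 2*w*x + y*z) dx = (2*w) dx, which multiplied by dy ∧ dz gives (2*w) dx ∧ dy ∧ dz
  d(w^2 + 2*w*x + y*z) includes (∂/∂w)(w^2 + 2*w*x + y*z) dw = (2*w + 2*x) dw, which multiplied by dy ∧ dz gives (2*w + 2*x) dy ∧ dz ∧ dw
  d(z^2) includes (∂/∂z)(z^2) dz = (2*z) dz, which multiplied by dy ∧ dw gives (-2*z) dy ∧ dz ∧ dw
  d(2*x*z) includes (∂/∂x)(2*x*z) dx = (2*z) dx, which multiplied by dz ∧ dw gives (2*z) dx ∧ dz ∧ dw
Collecting like 3-forms: d(omega) = (2*w + 2*z) dx ∧ dy ∧ dz + (1) dx ∧ dy ∧ dw + (2*w + 2*x - 2*z) dy ∧ dz ∧ dw + (2*z) dx ∧ dz ∧ dw.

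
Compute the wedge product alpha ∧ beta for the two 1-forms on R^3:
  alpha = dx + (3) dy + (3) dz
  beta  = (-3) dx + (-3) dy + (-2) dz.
alpha ∧ beta = (6) dx ∧ dy + (7) dx ∧ dz + (3) dy ∧ dz

Distribute the wedge, using dx_i ∧ dx_j = -dx_j ∧ dx_i and dx_i ∧ dx_i = 0. For each pair (i, j) with i < j, the coefficient of dx_i ∧ dx_j in alpha ∧ beta is (alpha_i * beta_j - alpha_j * beta_i). Collecting: alpha ∧ beta = (6) dx ∧ dy + (7) dx ∧ dz + (3) dy ∧ dz.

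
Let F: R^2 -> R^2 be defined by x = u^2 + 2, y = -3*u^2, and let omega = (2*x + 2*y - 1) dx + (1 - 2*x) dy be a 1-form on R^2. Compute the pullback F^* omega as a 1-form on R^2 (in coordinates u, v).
F^* omega = (4*u*(u^2 + 6)) du

Using F^*(f dg) = (f ∘ F) d(g ∘ F), substitute each coordinate x_i by F_i(u, v) in f_i, and replace dx_i by d F_i = (∂F_i/∂u) du + (∂F_i/∂v) dv.
  For the x component: f_1(F) = 3 - 4*u^2; d F_1 = (2*u) du + (0) dv
  For the y component: f_2(F) = -2*u^2 - 3; d F_2 = (-6*u) du + (0) dv
Combining and collecting du, dv coefficients:
  coeff of du: 4*u*(u^2 + 6)
  coeff of dv: 0
F^* omega = (4*u*(u^2 + 6)) du.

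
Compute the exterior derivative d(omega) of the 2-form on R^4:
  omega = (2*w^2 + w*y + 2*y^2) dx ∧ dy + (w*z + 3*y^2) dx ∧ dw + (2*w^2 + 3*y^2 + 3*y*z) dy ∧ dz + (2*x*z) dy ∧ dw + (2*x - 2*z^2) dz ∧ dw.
d(omega) = (4*w - 5*y + 2*z) dx ∧ dy ∧ dw + (2 - w) dx ∧ dz ∧ dw + (4*w - 2*x) dy ∧ dz ∧ dw

For a 2-form omega = sum_{i<j} g_{ij} dx_i ∧ dx_j, the exterior derivative is
  d(omega) = sum_{i<j} d(g_{ij}) ∧ dx_i ∧ dx_j = sum_{i<j, k} (∂g_{ij}/∂x_k) dx_k ∧ dx_i ∧ dx_j.
Expand each term, using dx_k ∧ dx_i ∧ dx_j = sgn(permutation) dx_{(a)} ∧ dx_{(b)} ∧ dx_{(c)} with (a < b < c) sorted:
  d(2*w^2 + w*y + 2*y^2) includes (∂/∂w)(2*w^2 + w*y + 2*y^2) dw = (4*w + y) dw, which multiplied by dx ∧ dy gives (4*w + y) dx ∧ dy ∧ dw
  d(w*z + 3*y^2) includes (∂/∂y)(w*z + 3*y^2) dy = (6*y) dy, which multiplied by dx ∧ dw gives (-6*y) dx ∧ dy ∧ dw
  d(w*z + 3*y^2) includes (∂/∂z)(w*z + 3*y^2) dz = (w) dz, which multiplied by dx ∧ dw gives (-w) dx ∧ dz ∧ dw
  d(2*w^2 + 3*y^2 + 3*y*z) includes (∂/∂w)(2*w^2 + 3*y^2 + 3*y*z) dw = (4*w) dw, which multiplied by dy ∧ dz gives (4*w) dy ∧ dz ∧ dw
  d(2*x*z) includes (∂/∂x)(2*x*z) dx = (2*z) dx, which multiplied by dy ∧ dw gives (2*z) dx ∧ dy ∧ dw
  d(2*x*z) includes (∂/∂z)(2*x*z) dz = (2*x) dz, which multiplied by dy ∧ dw gives (-2*x) dy ∧ dz ∧ dw
  d(2*x - 2*z^2) includes (∂/∂x)(2*x - 2*z^2) dx = (2) dx, which multiplied by dz ∧ dw gives (2) dx ∧ dz ∧ dw
Collecting like 3-forms: d(omega) = (4*w - 5*y + 2*z) dx ∧ dy ∧ dw + (2 - w) dx ∧ dz ∧ dw + (4*w - 2*x) dy ∧ dz ∧ dw.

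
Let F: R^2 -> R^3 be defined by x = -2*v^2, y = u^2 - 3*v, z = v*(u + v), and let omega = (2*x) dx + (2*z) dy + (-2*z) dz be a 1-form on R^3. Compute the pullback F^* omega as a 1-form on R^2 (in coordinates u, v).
F^* omega = (2*v*(2*u^2 + u*v - v^2)) du + (2*v*(-u^2 - 3*u*v - 3*u + 6*v^2 - 3*v)) dv

Using F^*(f dg) = (f ∘ F) d(g ∘ F), substitute each coordinate x_i by F_i(u, v) in f_i, and replace dx_i by d F_i = (∂F_i/∂u) du + (∂F_i/∂v) dv.
  For the x component: f_1(F) = -4*v^2; d F_1 = (0) du + (-4*v) dv
  For the y component: f_2(F) = 2*v*(u + v); d F_2 = (2*u) du + (-3) dv
  For the z component: f_3(F) = 2*v*(-u - v); d F_3 = (v) du + (u + 2*v) dv
Combining and collecting du, dv coefficients:
  coeff of du: 2*v*(2*u^2 + u*v - v^2)
  coeff of dv: 2*v*(-u^2 - 3*u*v - 3*u + 6*v^2 - 3*v)
F^* omega = (2*v*(2*u^2 + u*v - v^2)) du + (2*v*(-u^2 - 3*u*v - 3*u + 6*v^2 - 3*v)) dv.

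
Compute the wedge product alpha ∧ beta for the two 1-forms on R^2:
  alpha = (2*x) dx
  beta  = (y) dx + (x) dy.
alpha ∧ beta = (2*x^2) dx ∧ dy

Distribute the wedge, using dx_i ∧ dx_j = -dx_j ∧ dx_i and dx_i ∧ dx_i = 0. For each pair (i, j) with i < j, the coefficient of dx_i ∧ dx_j in alpha ∧ beta is (alpha_i * beta_j - alpha_j * beta_i). Collecting: alpha ∧ beta = (2*x^2) dx ∧ dy.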